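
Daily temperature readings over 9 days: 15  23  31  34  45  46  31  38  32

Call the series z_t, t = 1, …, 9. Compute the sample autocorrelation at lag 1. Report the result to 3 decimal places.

Mean z̄ = (15 + 23 + 31 + 34 + 45 + 46 + 31 + 38 + 32)/9 = 32.7778
Numerator Σ_{t=1}^{8}(z_t−z̄)(z_{t+1}−z̄) = 328.7284
Denominator Σ(z_t−z̄)² = 771.5556
r_1 = 328.7284 / 771.5556 = 0.426

0.426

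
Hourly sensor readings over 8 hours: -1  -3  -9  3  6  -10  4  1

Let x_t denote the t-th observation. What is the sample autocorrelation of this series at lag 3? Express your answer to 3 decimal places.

Mean x̄ = (-1 − 3 − 9 + 3 + 6 − 10 + 4 + 1)/8 = -1.1250
Deviations from mean: 0.1250, -1.8750, -7.8750, 4.1250, 7.1250, -8.8750, 5.1250, 2.1250
Numerator Σ_{t=1}^{5}(x_t−x̄)(x_{t+3}−x̄) = 93.3281
Denominator Σ(x_t−x̄)² = 242.8750
r_3 = 93.3281 / 242.8750 = 0.384

0.384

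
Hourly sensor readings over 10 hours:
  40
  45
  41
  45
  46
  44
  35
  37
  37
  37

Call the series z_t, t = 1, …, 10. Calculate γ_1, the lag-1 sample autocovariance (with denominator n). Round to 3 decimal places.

6.951

Mean z̄ = (40 + 45 + 41 + 45 + 46 + 44 + 35 + 37 + 37 + 37)/10 = 40.7000
Σ_{t=1}^{9}(z_t−z̄)(z_{t+1}−z̄) = 69.5100
γ_1 = 69.5100 / 10 = 6.951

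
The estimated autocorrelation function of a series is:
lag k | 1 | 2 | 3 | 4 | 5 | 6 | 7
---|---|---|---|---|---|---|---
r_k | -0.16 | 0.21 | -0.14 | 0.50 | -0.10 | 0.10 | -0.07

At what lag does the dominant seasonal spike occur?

The largest autocorrelation is r_4 = 0.50; the remaining lags stay at or below 0.21.
The dominant spike at lag 4 indicates a seasonal period of 4.

4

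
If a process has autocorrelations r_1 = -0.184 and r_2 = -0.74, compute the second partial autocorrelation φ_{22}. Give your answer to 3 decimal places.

-0.801

φ_{22} = (r_2 − r_1²) / (1 − r_1²)
r_1² = (-0.184)² = 0.033856
Numerator = -0.74 − 0.0339 = -0.7739; denominator = 1 − 0.0339 = 0.9661
φ_{22} = -0.7739 / 0.9661 = -0.801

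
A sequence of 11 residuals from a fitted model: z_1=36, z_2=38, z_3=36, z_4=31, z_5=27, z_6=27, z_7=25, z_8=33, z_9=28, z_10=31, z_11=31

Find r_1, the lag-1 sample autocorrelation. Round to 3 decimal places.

Mean z̄ = (36 + 38 + 36 + 31 + 27 + 27 + 25 + 33 + 28 + 31 + 31)/11 = 31.1818
Numerator Σ_{t=1}^{10}(z_t−z̄)(z_{t+1}−z̄) = 92.5124
Denominator Σ(z_t−z̄)² = 179.6364
r_1 = 92.5124 / 179.6364 = 0.515

0.515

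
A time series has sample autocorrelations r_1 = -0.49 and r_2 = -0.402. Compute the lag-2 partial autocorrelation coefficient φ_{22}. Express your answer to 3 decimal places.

φ_{22} = (r_2 − r_1²) / (1 − r_1²)
r_1² = (-0.49)² = 0.2401
Numerator = -0.402 − 0.2401 = -0.6421; denominator = 1 − 0.2401 = 0.7599
φ_{22} = -0.6421 / 0.7599 = -0.845

-0.845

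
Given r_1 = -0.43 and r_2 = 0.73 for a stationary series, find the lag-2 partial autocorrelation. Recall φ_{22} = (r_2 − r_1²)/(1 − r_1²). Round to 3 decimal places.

φ_{22} = (r_2 − r_1²) / (1 − r_1²)
r_1² = (-0.43)² = 0.1849
Numerator = 0.73 − 0.1849 = 0.5451; denominator = 1 − 0.1849 = 0.8151
φ_{22} = 0.5451 / 0.8151 = 0.669

0.669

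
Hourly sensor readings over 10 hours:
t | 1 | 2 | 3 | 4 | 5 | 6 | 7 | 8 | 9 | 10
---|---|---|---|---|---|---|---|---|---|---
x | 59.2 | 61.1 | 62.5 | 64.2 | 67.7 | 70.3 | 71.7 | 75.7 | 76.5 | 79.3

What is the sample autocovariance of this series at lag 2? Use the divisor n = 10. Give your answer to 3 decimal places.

Mean x̄ = (59.2 + 61.1 + 62.5 + 64.2 + 67.7 + 70.3 + 71.7 + 75.7 + 76.5 + 79.3)/10 = 68.8200
Σ_{t=1}^{8}(x_t−x̄)(x_{t+2}−x̄) = 197.8832
γ_2 = 197.8832 / 10 = 19.788

19.788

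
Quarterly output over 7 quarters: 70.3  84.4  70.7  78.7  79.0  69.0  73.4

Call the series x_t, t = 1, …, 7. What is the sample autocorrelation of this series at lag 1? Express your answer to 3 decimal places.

Mean x̄ = (70.3 + 84.4 + 70.7 + 78.7 + 79.0 + 69.0 + 73.4)/7 = 75.0714
Deviations from mean: -4.7714, 9.3286, -4.3714, 3.6286, 3.9286, -6.0714, -1.6714
Σ(x_t−x̄)(x_{t+1}−x̄) = (-44.5106) + (-40.7792) + (-15.8620) + (14.2551) + (-23.8520) + (10.1480) = -100.6008
Denominator Σ(x_t−x̄)² = 197.1543
r_1 = -100.6008 / 197.1543 = -0.510

-0.510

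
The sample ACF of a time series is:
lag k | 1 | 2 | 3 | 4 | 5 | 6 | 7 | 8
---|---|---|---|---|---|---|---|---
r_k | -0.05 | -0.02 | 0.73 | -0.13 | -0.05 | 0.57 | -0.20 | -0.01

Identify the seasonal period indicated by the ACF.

3

The largest autocorrelation is r_3 = 0.73, with a weaker echo at lag 6 (0.57); the remaining lags stay at or below -0.01.
The dominant spike at lag 3 indicates a seasonal period of 3.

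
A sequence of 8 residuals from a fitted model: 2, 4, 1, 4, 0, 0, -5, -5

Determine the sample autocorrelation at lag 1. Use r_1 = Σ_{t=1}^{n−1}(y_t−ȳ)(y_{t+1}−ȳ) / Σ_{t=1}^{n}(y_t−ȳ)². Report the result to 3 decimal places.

0.466

Mean ȳ = (2 + 4 + 1 + 4 + 0 + 0 − 5 − 5)/8 = 0.1250
Deviations from mean: 1.8750, 3.8750, 0.8750, 3.8750, -0.1250, -0.1250, -5.1250, -5.1250
Σ(y_t−ȳ)(y_{t+1}−ȳ) = (7.2656) + (3.3906) + (3.3906) + (-0.4844) + (0.0156) + (0.6406) + (26.2656) = 40.4844
Denominator Σ(y_t−ȳ)² = 86.8750
r_1 = 40.4844 / 86.8750 = 0.466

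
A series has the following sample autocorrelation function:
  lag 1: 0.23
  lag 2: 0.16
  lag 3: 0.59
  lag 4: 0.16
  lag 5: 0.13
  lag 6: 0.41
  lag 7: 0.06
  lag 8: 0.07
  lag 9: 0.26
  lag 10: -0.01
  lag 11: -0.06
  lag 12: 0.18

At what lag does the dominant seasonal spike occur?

3

The largest autocorrelation is r_3 = 0.59, with weaker echoes at lags 6 (0.41) and 9 (0.26); the remaining lags stay at or below 0.23. The elevated value at lag 1 (0.23), dropping to 0.16 at lag 2, reflects decaying short-term dependence rather than seasonality.
The dominant spike at lag 3 indicates a seasonal period of 3.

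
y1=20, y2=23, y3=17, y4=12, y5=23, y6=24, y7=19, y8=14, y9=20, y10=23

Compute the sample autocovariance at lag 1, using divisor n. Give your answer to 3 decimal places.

Mean ȳ = (20 + 23 + 17 + 12 + 23 + 24 + 19 + 14 + 20 + 23)/10 = 19.5000
Σ_{t=1}^{9}(y_t−ȳ)(y_{t+1}−ȳ) = 0.7500
γ_1 = 0.7500 / 10 = 0.075

0.075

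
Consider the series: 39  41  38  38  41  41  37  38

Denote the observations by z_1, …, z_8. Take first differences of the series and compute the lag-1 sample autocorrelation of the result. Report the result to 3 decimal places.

-0.273

First differences Δz: 2, -3, 0, 3, 0, -4, 1
Mean of differences = -0.1429
Numerator Σ(Δz_t−Δz̄)(Δz_{t+1}−Δz̄) = -10.5918
Denominator Σ(Δz_t−Δz̄)² = 38.8571
r_1(Δz) = -10.5918 / 38.8571 = -0.273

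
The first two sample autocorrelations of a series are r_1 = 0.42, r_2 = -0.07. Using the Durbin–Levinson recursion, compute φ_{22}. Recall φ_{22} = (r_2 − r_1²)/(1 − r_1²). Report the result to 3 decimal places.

φ_{22} = (r_2 − r_1²) / (1 − r_1²)
r_1² = (0.42)² = 0.1764
Numerator = -0.07 − 0.1764 = -0.2464; denominator = 1 − 0.1764 = 0.8236
φ_{22} = -0.2464 / 0.8236 = -0.299

-0.299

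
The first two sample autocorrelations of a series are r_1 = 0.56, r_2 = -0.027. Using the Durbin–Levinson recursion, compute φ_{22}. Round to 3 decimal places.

-0.496

φ_{22} = (r_2 − r_1²) / (1 − r_1²)
r_1² = (0.56)² = 0.3136
Numerator = -0.027 − 0.3136 = -0.3406; denominator = 1 − 0.3136 = 0.6864
φ_{22} = -0.3406 / 0.6864 = -0.496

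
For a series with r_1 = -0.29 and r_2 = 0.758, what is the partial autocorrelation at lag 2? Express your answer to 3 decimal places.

φ_{22} = (r_2 − r_1²) / (1 − r_1²)
r_1² = (-0.29)² = 0.0841
Numerator = 0.758 − 0.0841 = 0.6739; denominator = 1 − 0.0841 = 0.9159
φ_{22} = 0.6739 / 0.9159 = 0.736

0.736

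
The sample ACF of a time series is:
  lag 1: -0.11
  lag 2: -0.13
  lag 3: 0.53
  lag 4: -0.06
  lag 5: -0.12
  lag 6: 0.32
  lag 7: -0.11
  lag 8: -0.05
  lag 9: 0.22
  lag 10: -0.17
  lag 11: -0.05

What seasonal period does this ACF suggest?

3

The largest autocorrelation is r_3 = 0.53, with weaker echoes at lags 6 (0.32) and 9 (0.22); the remaining lags stay at or below -0.05.
The dominant spike at lag 3 indicates a seasonal period of 3.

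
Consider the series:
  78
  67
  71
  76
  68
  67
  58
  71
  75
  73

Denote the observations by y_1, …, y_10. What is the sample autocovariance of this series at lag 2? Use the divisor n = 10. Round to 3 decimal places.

-6.272

Mean ȳ = (78 + 67 + 71 + 76 + 68 + 67 + 58 + 71 + 75 + 73)/10 = 70.4000
Σ_{t=1}^{8}(y_t−ȳ)(y_{t+2}−ȳ) = -62.7200
γ_2 = -62.7200 / 10 = -6.272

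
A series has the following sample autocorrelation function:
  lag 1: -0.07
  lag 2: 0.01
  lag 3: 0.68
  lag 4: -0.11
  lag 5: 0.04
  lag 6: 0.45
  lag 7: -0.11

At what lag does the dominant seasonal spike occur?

The largest autocorrelation is r_3 = 0.68, with a weaker echo at lag 6 (0.45); the remaining lags stay at or below 0.04.
The dominant spike at lag 3 indicates a seasonal period of 3.

3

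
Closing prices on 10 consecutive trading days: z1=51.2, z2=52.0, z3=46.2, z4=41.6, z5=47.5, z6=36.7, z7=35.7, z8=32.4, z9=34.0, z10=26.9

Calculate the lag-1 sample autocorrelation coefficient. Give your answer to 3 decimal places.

0.567

Mean z̄ = (51.2 + 52.0 + 46.2 + 41.6 + 47.5 + 36.7 + 35.7 + 32.4 + 34.0 + 26.9)/10 = 40.4200
Numerator Σ_{t=1}^{9}(z_t−z̄)(z_{t+1}−z̄) = 374.3016
Denominator Σ(z_t−z̄)² = 659.6760
r_1 = 374.3016 / 659.6760 = 0.567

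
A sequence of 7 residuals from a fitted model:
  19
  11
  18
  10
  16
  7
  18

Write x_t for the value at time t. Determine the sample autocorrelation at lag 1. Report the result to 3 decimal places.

-0.681

Mean x̄ = (19 + 11 + 18 + 10 + 16 + 7 + 18)/7 = 14.1429
Deviations from mean: 4.8571, -3.1429, 3.8571, -4.1429, 1.8571, -7.1429, 3.8571
Σ(x_t−x̄)(x_{t+1}−x̄) = (-15.2653) + (-12.1224) + (-15.9796) + (-7.6939) + (-13.2653) + (-27.5510) = -91.8776
Denominator Σ(x_t−x̄)² = 134.8571
r_1 = -91.8776 / 134.8571 = -0.681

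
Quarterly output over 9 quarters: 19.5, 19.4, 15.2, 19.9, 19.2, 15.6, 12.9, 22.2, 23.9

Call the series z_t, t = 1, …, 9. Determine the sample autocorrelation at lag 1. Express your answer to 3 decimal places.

0.087

Mean z̄ = (19.5 + 19.4 + 15.2 + 19.9 + 19.2 + 15.6 + 12.9 + 22.2 + 23.9)/9 = 18.6444
Numerator Σ_{t=1}^{8}(z_t−z̄)(z_{t+1}−z̄) = 8.4758
Denominator Σ(z_t−z̄)² = 97.5822
r_1 = 8.4758 / 97.5822 = 0.087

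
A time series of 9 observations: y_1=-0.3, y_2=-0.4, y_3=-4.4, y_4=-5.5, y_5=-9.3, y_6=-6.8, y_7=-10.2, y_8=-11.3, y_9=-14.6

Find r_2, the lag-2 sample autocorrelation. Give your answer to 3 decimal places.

0.277

Mean ȳ = (-0.3 − 0.4 − 4.4 − 5.5 − 9.3 − 6.8 − 10.2 − 11.3 − 14.6)/9 = -6.9778
Σ(y_t−ȳ)(y_{t+2}−ȳ) = (17.2138) + (9.7205) + (-5.9862) + (0.2627) + (7.4827) + (-0.7684) + (24.5605) = 52.4857
Denominator Σ(y_t−ȳ)² = 189.2756
r_2 = 52.4857 / 189.2756 = 0.277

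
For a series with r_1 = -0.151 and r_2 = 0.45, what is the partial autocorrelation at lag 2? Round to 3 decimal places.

0.437

φ_{22} = (r_2 − r_1²) / (1 − r_1²)
r_1² = (-0.151)² = 0.022801
Numerator = 0.45 − 0.0228 = 0.4272; denominator = 1 − 0.0228 = 0.9772
φ_{22} = 0.4272 / 0.9772 = 0.437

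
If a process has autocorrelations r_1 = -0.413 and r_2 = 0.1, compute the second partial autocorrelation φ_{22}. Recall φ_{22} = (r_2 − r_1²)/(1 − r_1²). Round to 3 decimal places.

φ_{22} = (r_2 − r_1²) / (1 − r_1²)
r_1² = (-0.413)² = 0.170569
Numerator = 0.1 − 0.1706 = -0.0706; denominator = 1 − 0.1706 = 0.8294
φ_{22} = -0.0706 / 0.8294 = -0.085

-0.085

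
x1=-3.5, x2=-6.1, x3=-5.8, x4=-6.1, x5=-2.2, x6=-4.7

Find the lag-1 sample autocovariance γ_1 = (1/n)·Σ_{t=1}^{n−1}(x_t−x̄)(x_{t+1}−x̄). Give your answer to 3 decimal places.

-0.358

Mean x̄ = (-3.5 − 6.1 − 5.8 − 6.1 − 2.2 − 4.7)/6 = -4.7333
Σ_{t=1}^{5}(x_t−x̄)(x_{t+1}−x̄) = -2.1478
γ_1 = -2.1478 / 6 = -0.358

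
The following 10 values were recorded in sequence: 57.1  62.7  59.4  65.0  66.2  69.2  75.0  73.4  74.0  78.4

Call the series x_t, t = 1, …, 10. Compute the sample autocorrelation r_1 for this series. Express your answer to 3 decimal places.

0.598

Mean x̄ = (57.1 + 62.7 + 59.4 + 65.0 + 66.2 + 69.2 + 75.0 + 73.4 + 74.0 + 78.4)/10 = 68.0400
Numerator Σ_{t=1}^{9}(x_t−x̄)(x_{t+1}−x̄) = 273.3524
Denominator Σ(x_t−x̄)² = 456.8440
r_1 = 273.3524 / 456.8440 = 0.598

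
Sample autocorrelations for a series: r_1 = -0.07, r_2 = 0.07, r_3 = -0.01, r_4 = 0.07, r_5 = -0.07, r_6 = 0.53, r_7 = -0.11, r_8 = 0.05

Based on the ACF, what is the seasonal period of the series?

The largest autocorrelation is r_6 = 0.53; the remaining lags stay at or below 0.07.
The dominant spike at lag 6 indicates a seasonal period of 6.

6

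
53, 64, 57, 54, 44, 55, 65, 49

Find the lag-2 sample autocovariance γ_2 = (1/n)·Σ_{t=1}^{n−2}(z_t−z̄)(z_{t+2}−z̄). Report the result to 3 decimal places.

-17.973

Mean z̄ = (53 + 64 + 57 + 54 + 44 + 55 + 65 + 49)/8 = 55.1250
Deviations: -2.1250, 8.8750, 1.8750, -1.1250, -11.1250, -0.1250, 9.8750, -6.1250
Σ_{t=1}^{6}(z_t−z̄)(z_{t+2}−z̄) = -143.7813
γ_2 = -143.7813 / 8 = -17.973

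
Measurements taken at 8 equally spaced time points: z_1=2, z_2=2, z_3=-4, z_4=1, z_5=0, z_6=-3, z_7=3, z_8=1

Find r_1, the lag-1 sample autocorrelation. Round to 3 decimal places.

-0.318

Mean z̄ = (2 + 2 − 4 + 1 + 0 − 3 + 3 + 1)/8 = 0.2500
Σ(z_t−z̄)(z_{t+1}−z̄) = (3.0625) + (-7.4375) + (-3.1875) + (-0.1875) + (0.8125) + (-8.9375) + (2.0625) = -13.8125
Denominator Σ(z_t−z̄)² = 43.5000
r_1 = -13.8125 / 43.5000 = -0.318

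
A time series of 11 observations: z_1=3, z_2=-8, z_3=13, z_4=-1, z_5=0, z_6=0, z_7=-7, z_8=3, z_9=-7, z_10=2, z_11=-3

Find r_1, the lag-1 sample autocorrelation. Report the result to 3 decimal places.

Mean z̄ = (3 − 8 + 13 − 1 + 0 + 0 − 7 + 3 − 7 + 2 − 3)/11 = -0.4545
Numerator Σ_{t=1}^{10}(z_t−z̄)(z_{t+1}−z̄) = -205.4793
Denominator Σ(z_t−z̄)² = 360.7273
r_1 = -205.4793 / 360.7273 = -0.570

-0.570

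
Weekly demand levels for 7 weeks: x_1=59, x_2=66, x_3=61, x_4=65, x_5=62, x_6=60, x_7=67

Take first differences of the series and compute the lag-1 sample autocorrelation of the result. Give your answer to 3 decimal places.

First differences Δx: 7, -5, 4, -3, -2, 7
Mean of differences = 1.3333
Numerator Σ(Δx_t−Δx̄)(Δx_{t+1}−Δx̄) = -68.7778
Denominator Σ(Δx_t−Δx̄)² = 141.3333
r_1(Δx) = -68.7778 / 141.3333 = -0.487

-0.487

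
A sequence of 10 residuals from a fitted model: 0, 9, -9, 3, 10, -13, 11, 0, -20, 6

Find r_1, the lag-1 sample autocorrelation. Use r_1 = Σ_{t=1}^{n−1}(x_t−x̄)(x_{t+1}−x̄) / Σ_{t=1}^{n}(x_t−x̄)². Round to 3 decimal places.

-0.476

Mean x̄ = (0 + 9 − 9 + 3 + 10 − 13 + 11 + 0 − 20 + 6)/10 = -0.3000
Numerator Σ_{t=1}^{9}(x_t−x̄)(x_{t+1}−x̄) = -473.7900
Denominator Σ(x_t−x̄)² = 996.1000
r_1 = -473.7900 / 996.1000 = -0.476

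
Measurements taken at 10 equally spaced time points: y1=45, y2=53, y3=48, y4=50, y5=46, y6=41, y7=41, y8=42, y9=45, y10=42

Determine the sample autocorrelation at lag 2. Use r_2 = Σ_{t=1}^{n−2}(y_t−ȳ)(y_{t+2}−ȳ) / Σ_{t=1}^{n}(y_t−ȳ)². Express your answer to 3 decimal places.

Mean ȳ = (45 + 53 + 48 + 50 + 46 + 41 + 41 + 42 + 45 + 42)/10 = 45.3000
Numerator Σ_{t=1}^{8}(y_t−ȳ)(y_{t+2}−ȳ) = 40.4200
Denominator Σ(y_t−ȳ)² = 148.1000
r_2 = 40.4200 / 148.1000 = 0.273

0.273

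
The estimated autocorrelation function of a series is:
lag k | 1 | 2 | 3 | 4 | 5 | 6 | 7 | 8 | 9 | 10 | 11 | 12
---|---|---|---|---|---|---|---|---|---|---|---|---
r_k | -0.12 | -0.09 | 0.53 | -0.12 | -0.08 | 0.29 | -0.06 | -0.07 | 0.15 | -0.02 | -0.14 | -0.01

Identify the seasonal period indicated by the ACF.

The largest autocorrelation is r_3 = 0.53, with weaker echoes at lags 6 (0.29) and 9 (0.15); the remaining lags stay at or below -0.01.
The dominant spike at lag 3 indicates a seasonal period of 3.

3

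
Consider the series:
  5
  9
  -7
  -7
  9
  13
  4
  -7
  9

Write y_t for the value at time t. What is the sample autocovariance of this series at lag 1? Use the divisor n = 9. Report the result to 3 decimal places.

Mean ȳ = (5 + 9 − 7 − 7 + 9 + 13 + 4 − 7 + 9)/9 = 3.1111
Σ_{t=1}^{8}(y_t−ȳ)(y_{t+1}−ȳ) = -7.2346
γ_1 = -7.2346 / 9 = -0.804

-0.804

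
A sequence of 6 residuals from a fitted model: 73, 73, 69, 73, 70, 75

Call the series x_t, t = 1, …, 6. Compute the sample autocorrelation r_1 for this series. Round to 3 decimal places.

Mean x̄ = (73 + 73 + 69 + 73 + 70 + 75)/6 = 72.1667
Deviations from mean: 0.8333, 0.8333, -3.1667, 0.8333, -2.1667, 2.8333
Σ(x_t−x̄)(x_{t+1}−x̄) = (0.6944) + (-2.6389) + (-2.6389) + (-1.8056) + (-6.1389) = -12.5278
Denominator Σ(x_t−x̄)² = 24.8333
r_1 = -12.5278 / 24.8333 = -0.504

-0.504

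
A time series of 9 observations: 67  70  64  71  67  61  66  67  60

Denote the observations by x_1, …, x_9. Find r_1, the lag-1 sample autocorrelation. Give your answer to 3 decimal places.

Mean x̄ = (67 + 70 + 64 + 71 + 67 + 61 + 66 + 67 + 60)/9 = 65.8889
Numerator Σ_{t=1}^{8}(x_t−x̄)(x_{t+1}−x̄) = -19.5679
Denominator Σ(x_t−x̄)² = 108.8889
r_1 = -19.5679 / 108.8889 = -0.180

-0.180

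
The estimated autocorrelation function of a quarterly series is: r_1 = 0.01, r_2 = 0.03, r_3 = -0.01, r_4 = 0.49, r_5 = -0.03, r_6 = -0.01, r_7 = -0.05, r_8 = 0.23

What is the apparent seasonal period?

The largest autocorrelation is r_4 = 0.49, with a weaker echo at lag 8 (0.23); the remaining lags stay at or below 0.03.
The dominant spike at lag 4 indicates a seasonal period of 4.

4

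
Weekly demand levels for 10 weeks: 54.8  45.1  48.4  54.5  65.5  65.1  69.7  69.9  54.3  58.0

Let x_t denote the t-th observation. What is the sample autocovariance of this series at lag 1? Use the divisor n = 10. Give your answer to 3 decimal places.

Mean x̄ = (54.8 + 45.1 + 48.4 + 54.5 + 65.5 + 65.1 + 69.7 + 69.9 + 54.3 + 58.0)/10 = 58.5300
Σ_{t=1}^{9}(x_t−x̄)(x_{t+1}−x̄) = 399.2041
γ_1 = 399.2041 / 10 = 39.920

39.920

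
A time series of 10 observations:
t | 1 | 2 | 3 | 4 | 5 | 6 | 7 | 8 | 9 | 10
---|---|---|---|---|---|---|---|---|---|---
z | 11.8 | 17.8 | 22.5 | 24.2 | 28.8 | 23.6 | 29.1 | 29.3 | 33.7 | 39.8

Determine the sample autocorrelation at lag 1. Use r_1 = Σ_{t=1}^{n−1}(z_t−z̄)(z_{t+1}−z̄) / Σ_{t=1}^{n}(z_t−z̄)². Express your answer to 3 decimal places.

Mean z̄ = (11.8 + 17.8 + 22.5 + 24.2 + 28.8 + 23.6 + 29.1 + 29.3 + 33.7 + 39.8)/10 = 26.0600
Numerator Σ_{t=1}^{9}(z_t−z̄)(z_{t+1}−z̄) = 274.0764
Denominator Σ(z_t−z̄)² = 568.1640
r_1 = 274.0764 / 568.1640 = 0.482

0.482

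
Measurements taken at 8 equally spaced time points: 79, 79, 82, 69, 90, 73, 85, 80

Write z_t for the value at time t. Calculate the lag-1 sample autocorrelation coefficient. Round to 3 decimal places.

-0.797

Mean z̄ = (79 + 79 + 82 + 69 + 90 + 73 + 85 + 80)/8 = 79.6250
Deviations from mean: -0.6250, -0.6250, 2.3750, -10.6250, 10.3750, -6.6250, 5.3750, 0.3750
Σ(z_t−z̄)(z_{t+1}−z̄) = (0.3906) + (-1.4844) + (-25.2344) + (-110.2344) + (-68.7344) + (-35.6094) + (2.0156) = -238.8906
Denominator Σ(z_t−z̄)² = 299.8750
r_1 = -238.8906 / 299.8750 = -0.797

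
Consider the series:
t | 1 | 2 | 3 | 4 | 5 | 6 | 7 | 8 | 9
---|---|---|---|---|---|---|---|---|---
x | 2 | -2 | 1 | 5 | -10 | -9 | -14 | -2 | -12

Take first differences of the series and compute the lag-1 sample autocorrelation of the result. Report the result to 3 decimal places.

First differences Δx: -4, 3, 4, -15, 1, -5, 12, -10
Mean of differences = -1.7500
Numerator Σ(Δx_t−Δx̄)(Δx_{t+1}−Δx̄) = -263.0625
Denominator Σ(Δx_t−Δx̄)² = 511.5000
r_1(Δx) = -263.0625 / 511.5000 = -0.514

-0.514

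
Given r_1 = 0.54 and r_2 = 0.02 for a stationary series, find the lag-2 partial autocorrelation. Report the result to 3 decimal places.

-0.383

φ_{22} = (r_2 − r_1²) / (1 − r_1²)
r_1² = (0.54)² = 0.2916
Numerator = 0.02 − 0.2916 = -0.2716; denominator = 1 − 0.2916 = 0.7084
φ_{22} = -0.2716 / 0.7084 = -0.383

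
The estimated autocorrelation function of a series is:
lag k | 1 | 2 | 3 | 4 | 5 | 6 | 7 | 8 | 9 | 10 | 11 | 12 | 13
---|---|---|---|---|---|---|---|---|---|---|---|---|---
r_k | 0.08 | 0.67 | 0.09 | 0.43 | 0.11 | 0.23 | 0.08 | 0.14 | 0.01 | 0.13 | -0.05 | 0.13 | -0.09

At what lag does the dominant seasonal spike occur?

2

The largest autocorrelation is r_2 = 0.67, with weaker echoes at lags 4 (0.43) and 6 (0.23); the remaining lags stay at or below 0.14.
The dominant spike at lag 2 indicates a seasonal period of 2.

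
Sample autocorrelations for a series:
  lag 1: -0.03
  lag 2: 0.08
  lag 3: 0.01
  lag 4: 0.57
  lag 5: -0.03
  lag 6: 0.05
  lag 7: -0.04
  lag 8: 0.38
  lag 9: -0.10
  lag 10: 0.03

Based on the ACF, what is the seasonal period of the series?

The largest autocorrelation is r_4 = 0.57, with a weaker echo at lag 8 (0.38); the remaining lags stay at or below 0.08.
The dominant spike at lag 4 indicates a seasonal period of 4.

4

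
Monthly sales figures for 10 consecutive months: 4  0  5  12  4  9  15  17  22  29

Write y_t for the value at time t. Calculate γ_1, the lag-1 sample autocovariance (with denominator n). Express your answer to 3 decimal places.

Mean ȳ = (4 + 0 + 5 + 12 + 4 + 9 + 15 + 17 + 22 + 29)/10 = 11.7000
Σ_{t=1}^{9}(y_t−ȳ)(y_{t+1}−ȳ) = 426.3100
γ_1 = 426.3100 / 10 = 42.631

42.631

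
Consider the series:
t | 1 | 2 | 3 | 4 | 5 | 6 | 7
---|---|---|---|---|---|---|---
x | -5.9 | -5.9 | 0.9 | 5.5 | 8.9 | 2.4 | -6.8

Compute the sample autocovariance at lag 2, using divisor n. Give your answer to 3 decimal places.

Mean x̄ = (-5.9 − 5.9 + 0.9 + 5.5 + 8.9 + 2.4 − 6.8)/7 = -0.1286
Deviations: -5.7714, -5.7714, 1.0286, 5.6286, 9.0286, 2.5286, -6.6714
Σ_{t=1}^{5}(x_t−x̄)(x_{t+2}−x̄) = -75.1359
γ_2 = -75.1359 / 7 = -10.734

-10.734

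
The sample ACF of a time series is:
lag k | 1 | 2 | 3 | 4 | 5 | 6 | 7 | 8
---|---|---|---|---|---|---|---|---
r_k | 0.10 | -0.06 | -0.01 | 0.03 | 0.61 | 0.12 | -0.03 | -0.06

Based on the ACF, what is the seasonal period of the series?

5

The largest autocorrelation is r_5 = 0.61; the remaining lags stay at or below 0.12.
The dominant spike at lag 5 indicates a seasonal period of 5.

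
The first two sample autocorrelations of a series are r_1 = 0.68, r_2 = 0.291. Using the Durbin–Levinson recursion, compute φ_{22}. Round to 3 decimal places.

-0.319

φ_{22} = (r_2 − r_1²) / (1 − r_1²)
r_1² = (0.68)² = 0.4624
Numerator = 0.291 − 0.4624 = -0.1714; denominator = 1 − 0.4624 = 0.5376
φ_{22} = -0.1714 / 0.5376 = -0.319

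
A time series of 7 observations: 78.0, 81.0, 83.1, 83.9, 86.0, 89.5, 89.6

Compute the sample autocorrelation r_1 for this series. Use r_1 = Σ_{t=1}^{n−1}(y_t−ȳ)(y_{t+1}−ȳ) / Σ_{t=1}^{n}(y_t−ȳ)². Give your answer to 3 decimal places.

Mean ȳ = (78.0 + 81.0 + 83.1 + 83.9 + 86.0 + 89.5 + 89.6)/7 = 84.4429
Deviations from mean: -6.4429, -3.4429, -1.3429, -0.5429, 1.5571, 5.0571, 5.1571
Σ(y_t−ȳ)(y_{t+1}−ȳ) = (22.1818) + (4.6233) + (0.7290) + (-0.8453) + (7.8747) + (26.0804) = 60.6439
Denominator Σ(y_t−ȳ)² = 110.0571
r_1 = 60.6439 / 110.0571 = 0.551

0.551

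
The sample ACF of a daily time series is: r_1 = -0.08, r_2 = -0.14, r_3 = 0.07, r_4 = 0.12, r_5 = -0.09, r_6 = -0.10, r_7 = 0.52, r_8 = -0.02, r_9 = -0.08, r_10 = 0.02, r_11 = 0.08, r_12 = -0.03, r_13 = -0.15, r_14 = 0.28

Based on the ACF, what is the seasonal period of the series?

The largest autocorrelation is r_7 = 0.52, with a weaker echo at lag 14 (0.28); the remaining lags stay at or below 0.12.
The dominant spike at lag 7 indicates a seasonal period of 7.

7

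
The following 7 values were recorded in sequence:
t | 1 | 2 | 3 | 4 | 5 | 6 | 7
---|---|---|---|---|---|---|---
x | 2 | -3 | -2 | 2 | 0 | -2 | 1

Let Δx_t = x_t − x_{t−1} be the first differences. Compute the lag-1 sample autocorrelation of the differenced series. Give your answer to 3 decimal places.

First differences Δx: -5, 1, 4, -2, -2, 3
Mean of differences = -0.1667
Numerator Σ(Δx_t−Δx̄)(Δx_{t+1}−Δx̄) = -10.8611
Denominator Σ(Δx_t−Δx̄)² = 58.8333
r_1(Δx) = -10.8611 / 58.8333 = -0.185

-0.185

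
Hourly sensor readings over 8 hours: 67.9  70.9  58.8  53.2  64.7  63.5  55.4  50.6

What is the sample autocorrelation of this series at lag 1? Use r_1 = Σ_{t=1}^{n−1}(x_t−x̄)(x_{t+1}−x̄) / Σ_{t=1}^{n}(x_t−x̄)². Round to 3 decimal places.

Mean x̄ = (67.9 + 70.9 + 58.8 + 53.2 + 64.7 + 63.5 + 55.4 + 50.6)/8 = 60.6250
Deviations from mean: 7.2750, 10.2750, -1.8250, -7.4250, 4.0750, 2.8750, -5.2250, -10.0250
Numerator Σ_{t=1}^{7}(x_t−x̄)(x_{t+1}−x̄) = 88.3669
Denominator Σ(x_t−x̄)² = 369.6350
r_1 = 88.3669 / 369.6350 = 0.239

0.239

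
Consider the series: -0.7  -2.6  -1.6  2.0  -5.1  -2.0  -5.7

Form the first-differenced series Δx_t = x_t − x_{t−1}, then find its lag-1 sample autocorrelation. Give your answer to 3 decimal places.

-0.660

First differences Δx: -1.9, 1.0, 3.6, -7.1, 3.1, -3.7
Mean of differences = -0.8333
Numerator Σ(Δx_t−Δx̄)(Δx_{t+1}−Δx̄) = -57.5344
Denominator Σ(Δx_t−Δx̄)² = 87.1133
r_1(Δx) = -57.5344 / 87.1133 = -0.660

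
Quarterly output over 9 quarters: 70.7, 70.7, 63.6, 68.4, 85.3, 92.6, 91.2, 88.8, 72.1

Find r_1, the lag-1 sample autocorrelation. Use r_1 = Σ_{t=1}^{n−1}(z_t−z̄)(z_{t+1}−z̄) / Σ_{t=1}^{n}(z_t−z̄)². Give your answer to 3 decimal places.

Mean z̄ = (70.7 + 70.7 + 63.6 + 68.4 + 85.3 + 92.6 + 91.2 + 88.8 + 72.1)/9 = 78.1556
Numerator Σ_{t=1}^{8}(z_t−z̄)(z_{t+1}−z̄) = 602.4147
Denominator Σ(z_t−z̄)² = 998.0222
r_1 = 602.4147 / 998.0222 = 0.604

0.604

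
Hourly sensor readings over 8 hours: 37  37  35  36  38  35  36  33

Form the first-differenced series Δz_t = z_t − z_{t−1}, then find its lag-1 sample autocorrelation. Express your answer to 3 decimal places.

-0.502

First differences Δz: 0, -2, 1, 2, -3, 1, -3
Mean of differences = -0.5714
Numerator Σ(Δz_t−Δz̄)(Δz_{t+1}−Δz̄) = -12.8980
Denominator Σ(Δz_t−Δz̄)² = 25.7143
r_1(Δz) = -12.8980 / 25.7143 = -0.502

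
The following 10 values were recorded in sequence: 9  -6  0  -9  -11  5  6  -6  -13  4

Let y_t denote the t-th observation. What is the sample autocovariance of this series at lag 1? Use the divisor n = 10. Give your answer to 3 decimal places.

Mean ȳ = (9 − 6 + 0 − 9 − 11 + 5 + 6 − 6 − 13 + 4)/10 = -2.1000
Σ_{t=1}^{9}(y_t−ȳ)(y_{t+1}−ȳ) = -65.8100
γ_1 = -65.8100 / 10 = -6.581

-6.581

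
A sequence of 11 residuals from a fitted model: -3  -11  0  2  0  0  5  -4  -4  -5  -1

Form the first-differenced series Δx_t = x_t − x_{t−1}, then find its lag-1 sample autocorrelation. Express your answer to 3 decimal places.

First differences Δx: -8, 11, 2, -2, 0, 5, -9, 0, -1, 4
Mean of differences = 0.2000
Numerator Σ(Δx_t−Δx̄)(Δx_{t+1}−Δx̄) = -120.2400
Denominator Σ(Δx_t−Δx̄)² = 315.6000
r_1(Δx) = -120.2400 / 315.6000 = -0.381

-0.381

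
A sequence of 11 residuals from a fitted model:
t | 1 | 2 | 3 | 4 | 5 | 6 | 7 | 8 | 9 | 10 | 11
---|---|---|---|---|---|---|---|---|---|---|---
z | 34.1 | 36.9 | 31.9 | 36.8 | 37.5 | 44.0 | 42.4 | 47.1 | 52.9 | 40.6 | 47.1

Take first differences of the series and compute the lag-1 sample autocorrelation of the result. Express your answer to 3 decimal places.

-0.535

First differences Δz: 2.8, -5.0, 4.9, 0.7, 6.5, -1.6, 4.7, 5.8, -12.3, 6.5
Mean of differences = 1.3000
Numerator Σ(Δz_t−Δz̄)(Δz_{t+1}−Δz̄) = -178.9700
Denominator Σ(Δz_t−Δz̄)² = 334.5200
r_1(Δz) = -178.9700 / 334.5200 = -0.535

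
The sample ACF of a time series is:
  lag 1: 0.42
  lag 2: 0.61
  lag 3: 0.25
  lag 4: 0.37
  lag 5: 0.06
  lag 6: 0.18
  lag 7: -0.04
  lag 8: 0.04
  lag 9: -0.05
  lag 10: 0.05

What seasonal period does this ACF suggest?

The largest autocorrelation is r_2 = 0.61; the remaining lags stay at or below 0.42.
The dominant spike at lag 2 indicates a seasonal period of 2.

2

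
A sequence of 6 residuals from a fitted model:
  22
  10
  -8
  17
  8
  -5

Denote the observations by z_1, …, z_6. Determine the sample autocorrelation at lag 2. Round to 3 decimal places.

-0.467

Mean z̄ = (22 + 10 − 8 + 17 + 8 − 5)/6 = 7.3333
Deviations from mean: 14.6667, 2.6667, -15.3333, 9.6667, 0.6667, -12.3333
Σ(z_t−z̄)(z_{t+2}−z̄) = (-224.8889) + (25.7778) + (-10.2222) + (-119.2222) = -328.5556
Denominator Σ(z_t−z̄)² = 703.3333
r_2 = -328.5556 / 703.3333 = -0.467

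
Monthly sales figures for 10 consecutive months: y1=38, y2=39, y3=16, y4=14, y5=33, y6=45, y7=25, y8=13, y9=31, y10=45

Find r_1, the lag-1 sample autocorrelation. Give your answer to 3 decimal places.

0.126

Mean ȳ = (38 + 39 + 16 + 14 + 33 + 45 + 25 + 13 + 31 + 45)/10 = 29.9000
Numerator Σ_{t=1}^{9}(y_t−ȳ)(y_{t+1}−ȳ) = 172.5900
Denominator Σ(y_t−ȳ)² = 1370.9000
r_1 = 172.5900 / 1370.9000 = 0.126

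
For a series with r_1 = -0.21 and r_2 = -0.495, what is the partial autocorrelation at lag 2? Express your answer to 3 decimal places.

φ_{22} = (r_2 − r_1²) / (1 − r_1²)
r_1² = (-0.21)² = 0.0441
Numerator = -0.495 − 0.0441 = -0.5391; denominator = 1 − 0.0441 = 0.9559
φ_{22} = -0.5391 / 0.9559 = -0.564

-0.564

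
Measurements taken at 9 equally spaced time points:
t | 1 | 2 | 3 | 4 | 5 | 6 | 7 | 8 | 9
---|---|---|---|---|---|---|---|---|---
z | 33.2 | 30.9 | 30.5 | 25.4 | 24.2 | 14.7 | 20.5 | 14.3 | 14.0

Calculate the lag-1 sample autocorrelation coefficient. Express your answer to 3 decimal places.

Mean z̄ = (33.2 + 30.9 + 30.5 + 25.4 + 24.2 + 14.7 + 20.5 + 14.3 + 14.0)/9 = 23.0778
Numerator Σ_{t=1}^{8}(z_t−z̄)(z_{t+1}−z̄) = 271.5828
Denominator Σ(z_t−z̄)² = 461.6756
r_1 = 271.5828 / 461.6756 = 0.588

0.588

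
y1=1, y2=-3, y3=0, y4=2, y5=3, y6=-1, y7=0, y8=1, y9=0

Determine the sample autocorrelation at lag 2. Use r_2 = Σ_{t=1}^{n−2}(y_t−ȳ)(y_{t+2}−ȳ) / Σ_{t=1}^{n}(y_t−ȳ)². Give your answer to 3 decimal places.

Mean ȳ = (1 − 3 + 0 + 2 + 3 − 1 + 0 + 1 + 0)/9 = 0.3333
Numerator Σ_{t=1}^{7}(y_t−ȳ)(y_{t+2}−ȳ) = -10.5556
Denominator Σ(y_t−ȳ)² = 24.0000
r_2 = -10.5556 / 24.0000 = -0.440

-0.440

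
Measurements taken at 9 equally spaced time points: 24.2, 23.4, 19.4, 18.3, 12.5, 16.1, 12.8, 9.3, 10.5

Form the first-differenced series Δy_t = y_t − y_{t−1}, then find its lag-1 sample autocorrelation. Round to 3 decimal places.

-0.587

First differences Δy: -0.8, -4.0, -1.1, -5.8, 3.6, -3.3, -3.5, 1.2
Mean of differences = -1.7125
Numerator Σ(Δy_t−Δȳ)(Δy_{t+1}−Δȳ) = -38.5089
Denominator Σ(Δy_t−Δȳ)² = 65.5688
r_1(Δy) = -38.5089 / 65.5688 = -0.587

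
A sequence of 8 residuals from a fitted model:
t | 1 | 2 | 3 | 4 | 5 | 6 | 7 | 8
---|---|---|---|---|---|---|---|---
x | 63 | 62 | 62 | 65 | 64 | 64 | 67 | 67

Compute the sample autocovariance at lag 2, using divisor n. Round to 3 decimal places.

0.016

Mean x̄ = (63 + 62 + 62 + 65 + 64 + 64 + 67 + 67)/8 = 64.2500
Deviations: -1.2500, -2.2500, -2.2500, 0.7500, -0.2500, -0.2500, 2.7500, 2.7500
Σ_{t=1}^{6}(x_t−x̄)(x_{t+2}−x̄) = 0.1250
γ_2 = 0.1250 / 8 = 0.016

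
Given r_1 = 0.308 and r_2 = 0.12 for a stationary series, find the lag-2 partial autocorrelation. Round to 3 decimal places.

φ_{22} = (r_2 − r_1²) / (1 − r_1²)
r_1² = (0.308)² = 0.094864
Numerator = 0.12 − 0.0949 = 0.0251; denominator = 1 − 0.0949 = 0.9051
φ_{22} = 0.0251 / 0.9051 = 0.028

0.028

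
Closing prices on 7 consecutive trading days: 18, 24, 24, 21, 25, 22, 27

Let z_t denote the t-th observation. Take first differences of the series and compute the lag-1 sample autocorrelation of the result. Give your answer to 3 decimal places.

First differences Δz: 6, 0, -3, 4, -3, 5
Mean of differences = 1.5000
Numerator Σ(Δz_t−Δz̄)(Δz_{t+1}−Δz̄) = -38.2500
Denominator Σ(Δz_t−Δz̄)² = 81.5000
r_1(Δz) = -38.2500 / 81.5000 = -0.469

-0.469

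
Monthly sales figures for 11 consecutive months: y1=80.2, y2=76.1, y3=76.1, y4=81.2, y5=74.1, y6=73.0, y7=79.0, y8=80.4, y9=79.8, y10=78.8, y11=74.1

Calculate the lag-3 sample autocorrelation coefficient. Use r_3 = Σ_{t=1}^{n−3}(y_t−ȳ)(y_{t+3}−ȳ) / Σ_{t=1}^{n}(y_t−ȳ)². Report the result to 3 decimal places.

-0.018

Mean ȳ = (80.2 + 76.1 + 76.1 + 81.2 + 74.1 + 73.0 + 79.0 + 80.4 + 79.8 + 78.8 + 74.1)/11 = 77.5273
Numerator Σ_{t=1}^{8}(y_t−ȳ)(y_{t+3}−ȳ) = -1.5277
Denominator Σ(y_t−ȳ)² = 85.9018
r_3 = -1.5277 / 85.9018 = -0.018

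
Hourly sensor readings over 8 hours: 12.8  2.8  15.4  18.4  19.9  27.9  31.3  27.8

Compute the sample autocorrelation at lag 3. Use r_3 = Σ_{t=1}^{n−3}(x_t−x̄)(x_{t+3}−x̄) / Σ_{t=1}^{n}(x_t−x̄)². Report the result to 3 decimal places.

-0.070

Mean x̄ = (12.8 + 2.8 + 15.4 + 18.4 + 19.9 + 27.9 + 31.3 + 27.8)/8 = 19.5375
Deviations from mean: -6.7375, -16.7375, -4.1375, -1.1375, 0.3625, 8.3625, 11.7625, 8.2625
Numerator Σ_{t=1}^{5}(x_t−x̄)(x_{t+3}−x̄) = -43.3880
Denominator Σ(x_t−x̄)² = 620.6388
r_3 = -43.3880 / 620.6388 = -0.070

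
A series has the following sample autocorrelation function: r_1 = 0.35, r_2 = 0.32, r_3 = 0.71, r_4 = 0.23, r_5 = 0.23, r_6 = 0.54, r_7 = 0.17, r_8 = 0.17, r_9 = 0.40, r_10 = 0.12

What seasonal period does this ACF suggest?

3

The largest autocorrelation is r_3 = 0.71, with weaker echoes at lags 6 (0.54) and 9 (0.40); the remaining lags stay at or below 0.35. The elevated value at lag 1 (0.35), dropping to 0.32 at lag 2, reflects decaying short-term dependence rather than seasonality.
The dominant spike at lag 3 indicates a seasonal period of 3.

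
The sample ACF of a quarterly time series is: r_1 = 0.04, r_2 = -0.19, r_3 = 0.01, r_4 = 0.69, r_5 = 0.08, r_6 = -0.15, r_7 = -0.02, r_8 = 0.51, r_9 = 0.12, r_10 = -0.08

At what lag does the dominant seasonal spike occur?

The largest autocorrelation is r_4 = 0.69, with a weaker echo at lag 8 (0.51); the remaining lags stay at or below 0.12.
The dominant spike at lag 4 indicates a seasonal period of 4.

4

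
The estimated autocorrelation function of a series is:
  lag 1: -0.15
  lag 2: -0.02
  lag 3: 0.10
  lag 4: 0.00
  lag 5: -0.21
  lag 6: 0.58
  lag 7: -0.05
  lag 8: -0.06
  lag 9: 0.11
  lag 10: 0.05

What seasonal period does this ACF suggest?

The largest autocorrelation is r_6 = 0.58; the remaining lags stay at or below 0.11.
The dominant spike at lag 6 indicates a seasonal period of 6.

6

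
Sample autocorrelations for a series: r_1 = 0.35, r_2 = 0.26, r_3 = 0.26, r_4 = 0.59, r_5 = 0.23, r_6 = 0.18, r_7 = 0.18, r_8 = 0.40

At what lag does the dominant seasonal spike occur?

4

The largest autocorrelation is r_4 = 0.59, with a weaker echo at lag 8 (0.40); the remaining lags stay at or below 0.35. The elevated value at lag 1 (0.35), dropping to 0.26 at lag 2, reflects decaying short-term dependence rather than seasonality.
The dominant spike at lag 4 indicates a seasonal period of 4.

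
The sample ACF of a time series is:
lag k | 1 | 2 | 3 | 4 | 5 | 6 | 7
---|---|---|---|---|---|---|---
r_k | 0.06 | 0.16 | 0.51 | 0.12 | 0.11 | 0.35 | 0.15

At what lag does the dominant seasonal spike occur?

The largest autocorrelation is r_3 = 0.51, with a weaker echo at lag 6 (0.35); the remaining lags stay at or below 0.16.
The dominant spike at lag 3 indicates a seasonal period of 3.

3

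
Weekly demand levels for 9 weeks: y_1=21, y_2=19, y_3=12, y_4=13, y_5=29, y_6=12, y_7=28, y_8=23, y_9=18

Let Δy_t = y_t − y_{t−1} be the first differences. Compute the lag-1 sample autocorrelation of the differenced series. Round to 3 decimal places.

First differences Δy: -2, -7, 1, 16, -17, 16, -5, -5
Mean of differences = -0.3750
Numerator Σ(Δy_t−Δȳ)(Δy_{t+1}−Δȳ) = -574.6406
Denominator Σ(Δy_t−Δȳ)² = 903.8750
r_1(Δy) = -574.6406 / 903.8750 = -0.636

-0.636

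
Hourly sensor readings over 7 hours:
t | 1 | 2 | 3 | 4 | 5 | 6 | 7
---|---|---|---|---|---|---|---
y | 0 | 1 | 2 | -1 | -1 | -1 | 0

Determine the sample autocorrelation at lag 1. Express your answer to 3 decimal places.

0.250

Mean ȳ = (0 + 1 + 2 − 1 − 1 − 1 + 0)/7 = 0.0000
Deviations from mean: 0.0000, 1.0000, 2.0000, -1.0000, -1.0000, -1.0000, 0.0000
Σ(y_t−ȳ)(y_{t+1}−ȳ) = (0.0000) + (2.0000) + (-2.0000) + (1.0000) + (1.0000) + (0.0000) = 2.0000
Denominator Σ(y_t−ȳ)² = 8.0000
r_1 = 2.0000 / 8.0000 = 0.250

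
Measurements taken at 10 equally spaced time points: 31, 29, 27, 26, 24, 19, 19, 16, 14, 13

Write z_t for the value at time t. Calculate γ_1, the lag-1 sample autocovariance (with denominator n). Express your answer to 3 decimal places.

Mean z̄ = (31 + 29 + 27 + 26 + 24 + 19 + 19 + 16 + 14 + 13)/10 = 21.8000
Σ_{t=1}^{9}(z_t−z̄)(z_{t+1}−z̄) = 266.5600
γ_1 = 266.5600 / 10 = 26.656

26.656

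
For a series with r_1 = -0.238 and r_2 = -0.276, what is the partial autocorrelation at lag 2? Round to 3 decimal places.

-0.353

φ_{22} = (r_2 − r_1²) / (1 − r_1²)
r_1² = (-0.238)² = 0.056644
Numerator = -0.276 − 0.0566 = -0.3326; denominator = 1 − 0.0566 = 0.9434
φ_{22} = -0.3326 / 0.9434 = -0.353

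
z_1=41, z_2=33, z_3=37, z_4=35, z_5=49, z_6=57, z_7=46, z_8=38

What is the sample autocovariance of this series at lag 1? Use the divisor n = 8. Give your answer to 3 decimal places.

Mean z̄ = (41 + 33 + 37 + 35 + 49 + 57 + 46 + 38)/8 = 42.0000
Σ_{t=1}^{7}(z_t−z̄)(z_{t+1}−z̄) = 189.0000
γ_1 = 189.0000 / 8 = 23.625

23.625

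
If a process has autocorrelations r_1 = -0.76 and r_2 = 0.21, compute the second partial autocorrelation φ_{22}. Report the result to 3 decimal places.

φ_{22} = (r_2 − r_1²) / (1 − r_1²)
r_1² = (-0.76)² = 0.5776
Numerator = 0.21 − 0.5776 = -0.3676; denominator = 1 − 0.5776 = 0.4224
φ_{22} = -0.3676 / 0.4224 = -0.870

-0.870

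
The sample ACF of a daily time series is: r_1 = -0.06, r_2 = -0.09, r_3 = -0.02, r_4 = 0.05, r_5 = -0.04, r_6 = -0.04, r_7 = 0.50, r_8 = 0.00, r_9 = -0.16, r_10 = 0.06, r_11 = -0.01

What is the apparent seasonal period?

7

The largest autocorrelation is r_7 = 0.50; the remaining lags stay at or below 0.06.
The dominant spike at lag 7 indicates a seasonal period of 7.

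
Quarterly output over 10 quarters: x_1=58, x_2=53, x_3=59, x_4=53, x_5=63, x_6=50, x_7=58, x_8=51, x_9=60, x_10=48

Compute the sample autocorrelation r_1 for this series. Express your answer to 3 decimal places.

Mean x̄ = (58 + 53 + 59 + 53 + 63 + 50 + 58 + 51 + 60 + 48)/10 = 55.3000
Numerator Σ_{t=1}^{9}(x_t−x̄)(x_{t+1}−x̄) = -162.1900
Denominator Σ(x_t−x̄)² = 220.1000
r_1 = -162.1900 / 220.1000 = -0.737

-0.737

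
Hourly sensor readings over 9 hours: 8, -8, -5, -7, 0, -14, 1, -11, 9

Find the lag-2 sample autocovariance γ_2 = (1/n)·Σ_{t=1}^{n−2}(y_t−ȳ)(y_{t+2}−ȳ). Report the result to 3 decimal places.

Mean ȳ = (8 − 8 − 5 − 7 + 0 − 14 + 1 − 11 + 9)/9 = -3.0000
Σ_{t=1}^{7}(y_t−ȳ)(y_{t+2}−ȳ) = 184.0000
γ_2 = 184.0000 / 9 = 20.444

20.444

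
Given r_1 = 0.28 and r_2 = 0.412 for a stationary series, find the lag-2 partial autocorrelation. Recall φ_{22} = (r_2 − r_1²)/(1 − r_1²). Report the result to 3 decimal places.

φ_{22} = (r_2 − r_1²) / (1 − r_1²)
r_1² = (0.28)² = 0.0784
Numerator = 0.412 − 0.0784 = 0.3336; denominator = 1 − 0.0784 = 0.9216
φ_{22} = 0.3336 / 0.9216 = 0.362

0.362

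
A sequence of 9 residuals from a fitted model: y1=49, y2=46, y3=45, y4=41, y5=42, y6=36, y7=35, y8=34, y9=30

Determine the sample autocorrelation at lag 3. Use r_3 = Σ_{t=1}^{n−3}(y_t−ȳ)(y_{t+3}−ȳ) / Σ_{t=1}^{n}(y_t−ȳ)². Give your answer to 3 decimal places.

Mean ȳ = (49 + 46 + 45 + 41 + 42 + 36 + 35 + 34 + 30)/9 = 39.7778
Numerator Σ_{t=1}^{6}(y_t−ȳ)(y_{t+3}−ȳ) = 23.6296
Denominator Σ(y_t−ȳ)² = 323.5556
r_3 = 23.6296 / 323.5556 = 0.073

0.073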